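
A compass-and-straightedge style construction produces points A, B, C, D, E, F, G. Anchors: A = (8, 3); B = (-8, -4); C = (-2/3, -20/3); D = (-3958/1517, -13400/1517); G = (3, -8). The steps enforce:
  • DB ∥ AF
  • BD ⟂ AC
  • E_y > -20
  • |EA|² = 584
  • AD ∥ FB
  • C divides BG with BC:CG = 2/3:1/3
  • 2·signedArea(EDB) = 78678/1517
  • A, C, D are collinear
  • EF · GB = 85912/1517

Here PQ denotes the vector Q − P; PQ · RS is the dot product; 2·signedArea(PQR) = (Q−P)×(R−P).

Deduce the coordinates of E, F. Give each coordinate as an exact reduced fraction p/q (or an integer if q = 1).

1. F_x = 3958/1517  [AD ∥ FB ∩ DB ∥ AF]
2. F_y = 11883/1517  [AD ∥ FB ∩ DB ∥ AF]
   → F = (3958/1517, 11883/1517)
3. E_x = -2  [2·signedArea(EDB) = 78678/1517 ∩ EF · GB = 85912/1517]
4. E_y = -19  [2·signedArea(EDB) = 78678/1517 ∩ EF · GB = 85912/1517]
   → E = (-2, -19)

E = (-2, -19)
F = (3958/1517, 11883/1517)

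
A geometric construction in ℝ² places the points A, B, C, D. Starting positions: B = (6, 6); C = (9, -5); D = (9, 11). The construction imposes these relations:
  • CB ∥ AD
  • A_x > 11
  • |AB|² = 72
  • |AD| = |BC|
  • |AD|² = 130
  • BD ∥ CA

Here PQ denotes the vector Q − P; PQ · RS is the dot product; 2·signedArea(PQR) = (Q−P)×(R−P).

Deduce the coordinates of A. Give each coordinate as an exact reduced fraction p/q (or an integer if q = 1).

A = (12, 0)

1. A_x = 12  [CB ∥ AD ∩ BD ∥ CA]
2. A_y = 0  [CB ∥ AD ∩ BD ∥ CA]
   → A = (12, 0)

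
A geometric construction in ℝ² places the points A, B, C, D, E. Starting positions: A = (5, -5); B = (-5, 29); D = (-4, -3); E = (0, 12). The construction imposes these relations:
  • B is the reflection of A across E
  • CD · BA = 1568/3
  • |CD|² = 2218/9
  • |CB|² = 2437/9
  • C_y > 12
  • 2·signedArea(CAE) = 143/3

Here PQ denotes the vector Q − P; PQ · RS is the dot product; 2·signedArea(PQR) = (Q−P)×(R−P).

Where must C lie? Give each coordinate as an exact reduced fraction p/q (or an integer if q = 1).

1. C_x = -3  [2·signedArea(CAE) = 143/3 ∩ CD · BA = 1568/3]
2. C_y = 38/3  [2·signedArea(CAE) = 143/3 ∩ CD · BA = 1568/3]
   → C = (-3, 38/3)

C = (-3, 38/3)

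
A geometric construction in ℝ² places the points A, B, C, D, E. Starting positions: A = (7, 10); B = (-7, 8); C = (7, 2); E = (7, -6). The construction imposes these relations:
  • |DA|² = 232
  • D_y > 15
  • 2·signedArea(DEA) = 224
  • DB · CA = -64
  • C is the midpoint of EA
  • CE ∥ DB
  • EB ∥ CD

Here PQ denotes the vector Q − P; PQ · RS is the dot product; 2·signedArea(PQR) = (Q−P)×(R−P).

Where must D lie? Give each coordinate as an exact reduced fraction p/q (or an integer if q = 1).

D = (-7, 16)

1. D_x = -7  [CE ∥ DB ∩ EB ∥ CD]
2. D_y = 16  [CE ∥ DB ∩ EB ∥ CD]
   → D = (-7, 16)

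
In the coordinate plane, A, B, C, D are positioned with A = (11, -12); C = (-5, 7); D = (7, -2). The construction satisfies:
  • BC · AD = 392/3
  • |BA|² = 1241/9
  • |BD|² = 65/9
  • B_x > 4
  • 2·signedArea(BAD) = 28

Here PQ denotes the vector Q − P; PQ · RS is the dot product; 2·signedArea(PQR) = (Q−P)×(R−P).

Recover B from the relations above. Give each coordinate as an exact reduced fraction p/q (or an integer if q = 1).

B = (13/3, -7/3)

1. B_x = 13/3  [2·signedArea(BAD) = 28 ∩ BC · AD = 392/3]
2. B_y = -7/3  [2·signedArea(BAD) = 28 ∩ BC · AD = 392/3]
   → B = (13/3, -7/3)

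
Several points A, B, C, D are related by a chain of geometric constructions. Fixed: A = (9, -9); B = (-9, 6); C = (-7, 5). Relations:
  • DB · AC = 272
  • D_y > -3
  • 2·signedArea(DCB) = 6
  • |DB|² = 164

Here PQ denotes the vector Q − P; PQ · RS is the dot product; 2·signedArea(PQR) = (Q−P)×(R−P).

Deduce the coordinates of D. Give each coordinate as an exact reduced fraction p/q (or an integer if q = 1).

D = (1, -2)

1. D_x = 1  [DB · AC = 272 ∩ 2·signedArea(DCB) = 6]
2. D_y = -2  [DB · AC = 272 ∩ 2·signedArea(DCB) = 6]
   → D = (1, -2)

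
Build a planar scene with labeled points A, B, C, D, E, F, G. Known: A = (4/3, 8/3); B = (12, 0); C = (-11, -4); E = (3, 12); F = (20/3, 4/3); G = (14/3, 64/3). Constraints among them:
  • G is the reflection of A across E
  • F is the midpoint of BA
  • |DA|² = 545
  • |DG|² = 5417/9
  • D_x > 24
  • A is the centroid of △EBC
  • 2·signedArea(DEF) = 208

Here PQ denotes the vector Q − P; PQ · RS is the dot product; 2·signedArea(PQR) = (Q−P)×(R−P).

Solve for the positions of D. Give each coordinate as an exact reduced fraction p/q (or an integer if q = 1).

1. D_x = 73/3  [line 32/3·x + 11/3·y + -284 = 0 ∩ |DG|² = 5417/9]
2. D_y = 20/3  [line 32/3·x + 11/3·y + -284 = 0 ∩ |DG|² = 5417/9]
   → D = (73/3, 20/3)

D = (73/3, 20/3)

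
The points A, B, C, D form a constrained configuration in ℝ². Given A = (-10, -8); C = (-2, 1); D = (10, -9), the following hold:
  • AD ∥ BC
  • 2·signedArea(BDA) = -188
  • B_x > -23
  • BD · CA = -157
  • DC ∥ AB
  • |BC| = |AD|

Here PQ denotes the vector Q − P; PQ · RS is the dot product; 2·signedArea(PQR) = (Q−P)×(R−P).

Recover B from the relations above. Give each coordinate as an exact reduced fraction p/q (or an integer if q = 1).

1. B_x = -22  [AD ∥ BC ∩ DC ∥ AB]
2. B_y = 2  [AD ∥ BC ∩ DC ∥ AB]
   → B = (-22, 2)

B = (-22, 2)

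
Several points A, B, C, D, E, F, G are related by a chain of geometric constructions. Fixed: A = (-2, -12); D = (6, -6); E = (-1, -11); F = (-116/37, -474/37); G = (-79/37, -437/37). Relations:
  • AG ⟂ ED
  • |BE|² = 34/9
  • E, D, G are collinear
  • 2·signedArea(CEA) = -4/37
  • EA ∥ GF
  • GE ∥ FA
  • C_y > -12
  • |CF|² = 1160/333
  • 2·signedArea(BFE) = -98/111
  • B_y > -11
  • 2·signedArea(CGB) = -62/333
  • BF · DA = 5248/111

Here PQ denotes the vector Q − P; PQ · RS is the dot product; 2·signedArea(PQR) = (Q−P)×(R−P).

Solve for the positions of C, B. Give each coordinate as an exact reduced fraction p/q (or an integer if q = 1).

1. C_x = -190/111  [line 1·x + -1·y + -366/37 = 0 ∩ |CF|² = 1160/333]
2. C_y = -1288/111  [line 1·x + -1·y + -366/37 = 0 ∩ |CF|² = 1160/333]
   → C = (-190/111, -1288/111)
3. B_x = 2/3  [2·signedArea(BFE) = -98/111 ∩ 2·signedArea(CGB) = -62/333]
4. B_y = -10  [2·signedArea(BFE) = -98/111 ∩ 2·signedArea(CGB) = -62/333]
   → B = (2/3, -10)

B = (2/3, -10)
C = (-190/111, -1288/111)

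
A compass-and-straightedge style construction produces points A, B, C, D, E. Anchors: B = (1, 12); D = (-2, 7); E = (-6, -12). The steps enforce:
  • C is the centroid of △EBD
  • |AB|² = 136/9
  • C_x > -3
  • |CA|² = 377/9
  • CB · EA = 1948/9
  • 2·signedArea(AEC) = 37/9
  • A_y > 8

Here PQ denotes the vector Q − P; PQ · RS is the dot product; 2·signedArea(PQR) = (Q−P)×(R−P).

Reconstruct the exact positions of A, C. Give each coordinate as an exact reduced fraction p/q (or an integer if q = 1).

1. C_x = -7/3  [C is the centroid of △EBD]
2. C_y = 7/3  [C is the centroid of △EBD]
   → C = (-7/3, 7/3)
3. A_x = -1  [2·signedArea(AEC) = 37/9 ∩ CB · EA = 1948/9]
4. A_y = 26/3  [2·signedArea(AEC) = 37/9 ∩ CB · EA = 1948/9]
   → A = (-1, 26/3)

A = (-1, 26/3)
C = (-7/3, 7/3)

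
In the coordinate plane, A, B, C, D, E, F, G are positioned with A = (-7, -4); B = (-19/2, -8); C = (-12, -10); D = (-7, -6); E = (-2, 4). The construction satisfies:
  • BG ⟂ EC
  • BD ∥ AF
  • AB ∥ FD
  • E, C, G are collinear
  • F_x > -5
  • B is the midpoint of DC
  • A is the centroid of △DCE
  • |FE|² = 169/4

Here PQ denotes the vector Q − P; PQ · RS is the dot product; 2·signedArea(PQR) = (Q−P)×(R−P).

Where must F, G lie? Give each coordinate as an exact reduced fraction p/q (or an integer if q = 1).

1. F_x = -9/2  [AB ∥ FD ∩ BD ∥ AF]
2. F_y = -2  [AB ∥ FD ∩ BD ∥ AF]
   → F = (-9/2, -2)
3. G_x = -1511/148  [E, C, G are collinear ∩ BG ⟂ EC]
4. G_y = -1109/148  [E, C, G are collinear ∩ BG ⟂ EC]
   → G = (-1511/148, -1109/148)

F = (-9/2, -2)
G = (-1511/148, -1109/148)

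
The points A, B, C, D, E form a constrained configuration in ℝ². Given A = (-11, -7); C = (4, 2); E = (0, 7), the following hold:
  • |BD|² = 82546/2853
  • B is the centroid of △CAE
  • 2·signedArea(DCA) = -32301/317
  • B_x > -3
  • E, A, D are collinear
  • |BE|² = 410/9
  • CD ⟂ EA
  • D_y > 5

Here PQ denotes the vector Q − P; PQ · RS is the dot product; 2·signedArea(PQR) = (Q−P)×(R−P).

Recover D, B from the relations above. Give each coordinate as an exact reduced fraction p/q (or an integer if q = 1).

B = (-7/3, 2/3)
D = (-286/317, 1855/317)

1. D_x = -286/317  [E, A, D are collinear ∩ CD ⟂ EA]
2. D_y = 1855/317  [E, A, D are collinear ∩ CD ⟂ EA]
   → D = (-286/317, 1855/317)
3. B_x = -7/3  [B is the centroid of △CAE]
4. B_y = 2/3  [B is the centroid of △CAE]
   → B = (-7/3, 2/3)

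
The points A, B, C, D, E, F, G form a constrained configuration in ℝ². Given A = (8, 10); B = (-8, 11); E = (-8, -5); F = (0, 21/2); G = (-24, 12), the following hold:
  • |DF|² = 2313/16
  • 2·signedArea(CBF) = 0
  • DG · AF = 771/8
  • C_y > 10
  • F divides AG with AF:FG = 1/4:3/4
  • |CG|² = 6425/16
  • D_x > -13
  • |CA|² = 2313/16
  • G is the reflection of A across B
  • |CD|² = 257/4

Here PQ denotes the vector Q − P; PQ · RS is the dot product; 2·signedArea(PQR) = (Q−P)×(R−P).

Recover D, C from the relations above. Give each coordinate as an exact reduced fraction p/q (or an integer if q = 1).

C = (-4, 43/4)
D = (-12, 45/4)

1. D_x = -12  [line 8·x + -1/2·y + 813/8 = 0 ∩ |DF|² = 2313/16]
2. D_y = 45/4  [line 8·x + -1/2·y + 813/8 = 0 ∩ |DF|² = 2313/16]
   → D = (-12, 45/4)
3. C_x = -4  [line 1/2·x + 8·y + -84 = 0 ∩ |CA|² = 2313/16]
4. C_y = 43/4  [line 1/2·x + 8·y + -84 = 0 ∩ |CA|² = 2313/16]
   → C = (-4, 43/4)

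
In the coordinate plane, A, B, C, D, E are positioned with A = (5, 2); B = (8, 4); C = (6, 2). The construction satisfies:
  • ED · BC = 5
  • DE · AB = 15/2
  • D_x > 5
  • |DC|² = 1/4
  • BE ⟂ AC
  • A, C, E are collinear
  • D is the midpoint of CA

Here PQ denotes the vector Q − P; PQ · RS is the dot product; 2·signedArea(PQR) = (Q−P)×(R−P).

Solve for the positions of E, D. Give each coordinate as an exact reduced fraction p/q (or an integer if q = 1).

1. E_x = 8  [A, C, E are collinear ∩ BE ⟂ AC]
2. E_y = 2  [A, C, E are collinear ∩ BE ⟂ AC]
   → E = (8, 2)
3. D_x = 11/2  [D is the midpoint of CA]
4. D_y = 2  [D is the midpoint of CA]
   → D = (11/2, 2)

D = (11/2, 2)
E = (8, 2)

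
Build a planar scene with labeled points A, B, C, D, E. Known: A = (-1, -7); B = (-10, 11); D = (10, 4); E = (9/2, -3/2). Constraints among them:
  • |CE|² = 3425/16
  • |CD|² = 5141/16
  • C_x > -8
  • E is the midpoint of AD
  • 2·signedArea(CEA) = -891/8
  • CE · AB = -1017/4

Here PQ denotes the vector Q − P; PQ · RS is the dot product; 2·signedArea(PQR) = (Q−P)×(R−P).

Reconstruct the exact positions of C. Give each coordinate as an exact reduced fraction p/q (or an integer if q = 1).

1. C_x = -31/4  [2·signedArea(CEA) = -891/8 ∩ CE · AB = -1017/4]
2. C_y = 13/2  [2·signedArea(CEA) = -891/8 ∩ CE · AB = -1017/4]
   → C = (-31/4, 13/2)

C = (-31/4, 13/2)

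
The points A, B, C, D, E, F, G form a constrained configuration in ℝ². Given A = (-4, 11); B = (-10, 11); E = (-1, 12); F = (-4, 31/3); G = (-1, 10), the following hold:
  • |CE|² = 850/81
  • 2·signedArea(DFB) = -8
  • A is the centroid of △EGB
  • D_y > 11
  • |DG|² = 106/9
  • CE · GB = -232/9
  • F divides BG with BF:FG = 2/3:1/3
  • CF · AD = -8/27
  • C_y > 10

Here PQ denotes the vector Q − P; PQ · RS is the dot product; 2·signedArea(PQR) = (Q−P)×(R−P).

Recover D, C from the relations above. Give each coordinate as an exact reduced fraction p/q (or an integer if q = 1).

1. D_x = -4  [line -2/3·x + -6·y + 202/3 = 0 ∩ |DG|² = 106/9]
2. D_y = 35/3  [line -2/3·x + -6·y + 202/3 = 0 ∩ |DG|² = 106/9]
   → D = (-4, 35/3)
3. C_x = -4  [CF · AD = -8/27 ∩ CE · GB = -232/9]
4. C_y = 97/9  [CF · AD = -8/27 ∩ CE · GB = -232/9]
   → C = (-4, 97/9)

C = (-4, 97/9)
D = (-4, 35/3)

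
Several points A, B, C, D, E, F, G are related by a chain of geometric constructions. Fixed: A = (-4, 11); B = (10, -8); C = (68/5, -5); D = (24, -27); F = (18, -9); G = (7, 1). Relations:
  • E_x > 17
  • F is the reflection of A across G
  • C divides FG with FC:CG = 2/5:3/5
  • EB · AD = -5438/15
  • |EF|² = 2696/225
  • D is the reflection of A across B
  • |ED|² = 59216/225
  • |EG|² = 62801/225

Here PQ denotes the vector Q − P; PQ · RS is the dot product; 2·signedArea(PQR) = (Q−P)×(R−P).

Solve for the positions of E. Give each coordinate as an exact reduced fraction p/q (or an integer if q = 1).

1. E_x = 256/15  [line -28·x + 38·y + 14198/15 = 0 ∩ |EG|² = 62801/225]
2. E_y = -37/3  [line -28·x + 38·y + 14198/15 = 0 ∩ |EG|² = 62801/225]
   → E = (256/15, -37/3)

E = (256/15, -37/3)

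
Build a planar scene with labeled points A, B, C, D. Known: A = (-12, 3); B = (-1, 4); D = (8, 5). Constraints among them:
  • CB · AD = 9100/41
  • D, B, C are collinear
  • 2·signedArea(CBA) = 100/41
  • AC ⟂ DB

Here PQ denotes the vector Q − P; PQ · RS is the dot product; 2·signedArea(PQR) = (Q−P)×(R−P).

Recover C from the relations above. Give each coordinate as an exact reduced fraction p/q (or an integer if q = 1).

1. C_x = -491/41  [D, B, C are collinear ∩ AC ⟂ DB]
2. C_y = 114/41  [D, B, C are collinear ∩ AC ⟂ DB]
   → C = (-491/41, 114/41)

C = (-491/41, 114/41)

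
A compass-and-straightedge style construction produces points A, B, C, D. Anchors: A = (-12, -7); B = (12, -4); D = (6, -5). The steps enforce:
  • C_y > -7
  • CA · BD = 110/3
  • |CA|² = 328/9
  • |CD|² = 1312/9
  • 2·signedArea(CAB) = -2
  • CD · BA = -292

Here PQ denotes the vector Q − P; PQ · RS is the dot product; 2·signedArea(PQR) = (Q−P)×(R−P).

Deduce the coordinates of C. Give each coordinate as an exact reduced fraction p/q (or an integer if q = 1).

1. C_x = -6  [2·signedArea(CAB) = -2 ∩ CD · BA = -292]
2. C_y = -19/3  [2·signedArea(CAB) = -2 ∩ CD · BA = -292]
   → C = (-6, -19/3)

C = (-6, -19/3)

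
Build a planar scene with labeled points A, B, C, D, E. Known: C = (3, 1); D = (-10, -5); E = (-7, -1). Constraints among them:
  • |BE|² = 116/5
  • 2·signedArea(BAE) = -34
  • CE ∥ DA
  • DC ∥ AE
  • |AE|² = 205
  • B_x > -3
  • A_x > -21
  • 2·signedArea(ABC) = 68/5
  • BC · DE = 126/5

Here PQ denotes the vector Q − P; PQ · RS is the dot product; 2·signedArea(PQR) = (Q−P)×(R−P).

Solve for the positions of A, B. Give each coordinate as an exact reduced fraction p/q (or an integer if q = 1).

1. A_x = -20  [DC ∥ AE ∩ CE ∥ DA]
2. A_y = -7  [DC ∥ AE ∩ CE ∥ DA]
   → A = (-20, -7)
3. B_x = -11/5  [2·signedArea(BAE) = -34 ∩ 2·signedArea(ABC) = 68/5]
4. B_y = -7/5  [2·signedArea(BAE) = -34 ∩ 2·signedArea(ABC) = 68/5]
   → B = (-11/5, -7/5)

A = (-20, -7)
B = (-11/5, -7/5)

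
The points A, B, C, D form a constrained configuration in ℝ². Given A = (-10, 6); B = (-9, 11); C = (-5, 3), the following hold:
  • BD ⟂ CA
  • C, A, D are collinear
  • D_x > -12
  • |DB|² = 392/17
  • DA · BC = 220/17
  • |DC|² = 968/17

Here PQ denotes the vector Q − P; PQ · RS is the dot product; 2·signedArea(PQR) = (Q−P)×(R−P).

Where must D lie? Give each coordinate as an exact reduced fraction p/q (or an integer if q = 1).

1. D_x = -195/17  [C, A, D are collinear ∩ BD ⟂ CA]
2. D_y = 117/17  [C, A, D are collinear ∩ BD ⟂ CA]
   → D = (-195/17, 117/17)

D = (-195/17, 117/17)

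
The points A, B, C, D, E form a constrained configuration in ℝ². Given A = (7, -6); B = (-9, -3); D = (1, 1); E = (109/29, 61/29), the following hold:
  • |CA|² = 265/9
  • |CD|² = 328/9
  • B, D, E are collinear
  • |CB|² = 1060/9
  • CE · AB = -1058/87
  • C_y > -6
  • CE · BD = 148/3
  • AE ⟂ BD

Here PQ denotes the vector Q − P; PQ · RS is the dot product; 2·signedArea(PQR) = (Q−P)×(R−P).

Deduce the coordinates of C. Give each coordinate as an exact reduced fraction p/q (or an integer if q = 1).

1. C_x = 5/3  [CE · AB = -1058/87 ∩ CE · BD = 148/3]
2. C_y = -5  [CE · AB = -1058/87 ∩ CE · BD = 148/3]
   → C = (5/3, -5)

C = (5/3, -5)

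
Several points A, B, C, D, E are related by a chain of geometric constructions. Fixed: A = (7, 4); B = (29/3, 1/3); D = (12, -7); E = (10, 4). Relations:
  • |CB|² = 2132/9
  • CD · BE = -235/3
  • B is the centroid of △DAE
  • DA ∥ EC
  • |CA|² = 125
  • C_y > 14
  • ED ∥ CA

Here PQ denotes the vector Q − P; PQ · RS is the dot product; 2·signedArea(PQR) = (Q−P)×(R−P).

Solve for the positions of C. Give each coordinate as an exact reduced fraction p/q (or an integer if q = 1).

1. C_x = 5  [ED ∥ CA ∩ DA ∥ EC]
2. C_y = 15  [ED ∥ CA ∩ DA ∥ EC]
   → C = (5, 15)

C = (5, 15)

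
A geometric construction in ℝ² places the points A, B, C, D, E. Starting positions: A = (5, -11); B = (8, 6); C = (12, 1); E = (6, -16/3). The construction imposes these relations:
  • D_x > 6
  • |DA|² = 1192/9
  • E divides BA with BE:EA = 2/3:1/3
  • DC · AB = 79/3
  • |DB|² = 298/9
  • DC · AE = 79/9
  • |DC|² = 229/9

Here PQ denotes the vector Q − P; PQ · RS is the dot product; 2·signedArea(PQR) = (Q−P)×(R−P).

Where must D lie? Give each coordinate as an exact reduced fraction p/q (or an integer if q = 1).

1. D_x = 7  [line -3·x + -17·y + 80/3 = 0 ∩ |DA|² = 1192/9]
2. D_y = 1/3  [line -3·x + -17·y + 80/3 = 0 ∩ |DA|² = 1192/9]
   → D = (7, 1/3)

D = (7, 1/3)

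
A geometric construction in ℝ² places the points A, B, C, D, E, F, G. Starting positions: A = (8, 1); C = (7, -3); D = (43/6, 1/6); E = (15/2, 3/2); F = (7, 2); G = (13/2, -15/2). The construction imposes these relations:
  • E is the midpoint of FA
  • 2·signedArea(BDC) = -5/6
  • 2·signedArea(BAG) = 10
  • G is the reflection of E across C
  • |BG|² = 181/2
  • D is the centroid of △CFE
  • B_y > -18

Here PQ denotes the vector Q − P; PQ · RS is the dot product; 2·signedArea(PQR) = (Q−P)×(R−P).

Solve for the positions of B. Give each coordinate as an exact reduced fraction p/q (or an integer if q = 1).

B = (6, -17)

1. B_x = 6  [2·signedArea(BDC) = -5/6 ∩ 2·signedArea(BAG) = 10]
2. B_y = -17  [2·signedArea(BDC) = -5/6 ∩ 2·signedArea(BAG) = 10]
   → B = (6, -17)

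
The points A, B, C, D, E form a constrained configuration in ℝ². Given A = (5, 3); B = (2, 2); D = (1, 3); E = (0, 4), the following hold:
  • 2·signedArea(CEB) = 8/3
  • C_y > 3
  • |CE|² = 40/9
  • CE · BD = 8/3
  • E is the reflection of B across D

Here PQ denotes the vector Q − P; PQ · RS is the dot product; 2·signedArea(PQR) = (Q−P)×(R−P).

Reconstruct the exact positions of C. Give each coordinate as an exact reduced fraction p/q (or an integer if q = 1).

C = (2, 10/3)

1. C_x = 2  [CE · BD = 8/3 ∩ 2·signedArea(CEB) = 8/3]
2. C_y = 10/3  [CE · BD = 8/3 ∩ 2·signedArea(CEB) = 8/3]
   → C = (2, 10/3)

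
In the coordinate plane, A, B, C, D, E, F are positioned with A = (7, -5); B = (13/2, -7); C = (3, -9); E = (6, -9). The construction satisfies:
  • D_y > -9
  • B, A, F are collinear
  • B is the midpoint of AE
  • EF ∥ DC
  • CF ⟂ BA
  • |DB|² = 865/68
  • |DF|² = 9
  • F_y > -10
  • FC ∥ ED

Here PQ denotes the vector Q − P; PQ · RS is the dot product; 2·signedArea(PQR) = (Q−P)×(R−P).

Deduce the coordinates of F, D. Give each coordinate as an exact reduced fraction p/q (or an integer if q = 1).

D = (54/17, -141/17)
F = (99/17, -165/17)

1. F_x = 99/17  [B, A, F are collinear ∩ CF ⟂ BA]
2. F_y = -165/17  [B, A, F are collinear ∩ CF ⟂ BA]
   → F = (99/17, -165/17)
3. D_x = 54/17  [EF ∥ DC ∩ FC ∥ ED]
4. D_y = -141/17  [EF ∥ DC ∩ FC ∥ ED]
   → D = (54/17, -141/17)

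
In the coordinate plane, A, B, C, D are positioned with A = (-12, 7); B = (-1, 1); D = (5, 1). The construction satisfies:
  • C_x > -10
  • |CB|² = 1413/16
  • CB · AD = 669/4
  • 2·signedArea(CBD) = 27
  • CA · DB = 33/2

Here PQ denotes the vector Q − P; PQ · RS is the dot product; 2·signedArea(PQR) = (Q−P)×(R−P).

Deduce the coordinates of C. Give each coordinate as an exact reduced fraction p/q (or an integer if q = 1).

1. C_x = -37/4  [2·signedArea(CBD) = 27 ∩ CB · AD = 669/4]
2. C_y = 11/2  [2·signedArea(CBD) = 27 ∩ CB · AD = 669/4]
   → C = (-37/4, 11/2)

C = (-37/4, 11/2)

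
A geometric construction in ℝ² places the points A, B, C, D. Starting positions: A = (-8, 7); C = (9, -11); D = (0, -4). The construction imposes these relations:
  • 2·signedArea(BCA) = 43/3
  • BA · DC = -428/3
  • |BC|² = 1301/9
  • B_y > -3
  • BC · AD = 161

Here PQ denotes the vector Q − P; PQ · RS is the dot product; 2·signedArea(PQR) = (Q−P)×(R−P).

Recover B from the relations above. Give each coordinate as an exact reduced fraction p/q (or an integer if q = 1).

B = (1/3, -8/3)

1. B_x = 1/3  [BA · DC = -428/3 ∩ BC · AD = 161]
2. B_y = -8/3  [BA · DC = -428/3 ∩ BC · AD = 161]
   → B = (1/3, -8/3)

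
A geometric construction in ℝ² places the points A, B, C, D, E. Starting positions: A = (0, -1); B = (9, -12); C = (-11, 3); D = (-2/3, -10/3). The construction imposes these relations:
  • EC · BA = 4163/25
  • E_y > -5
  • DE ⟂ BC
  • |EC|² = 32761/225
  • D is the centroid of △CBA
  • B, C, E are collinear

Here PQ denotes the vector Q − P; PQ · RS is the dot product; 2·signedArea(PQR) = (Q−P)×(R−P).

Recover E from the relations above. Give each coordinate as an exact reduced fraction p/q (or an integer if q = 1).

1. E_x = -101/75  [B, C, E are collinear ∩ DE ⟂ BC]
2. E_y = -106/25  [B, C, E are collinear ∩ DE ⟂ BC]
   → E = (-101/75, -106/25)

E = (-101/75, -106/25)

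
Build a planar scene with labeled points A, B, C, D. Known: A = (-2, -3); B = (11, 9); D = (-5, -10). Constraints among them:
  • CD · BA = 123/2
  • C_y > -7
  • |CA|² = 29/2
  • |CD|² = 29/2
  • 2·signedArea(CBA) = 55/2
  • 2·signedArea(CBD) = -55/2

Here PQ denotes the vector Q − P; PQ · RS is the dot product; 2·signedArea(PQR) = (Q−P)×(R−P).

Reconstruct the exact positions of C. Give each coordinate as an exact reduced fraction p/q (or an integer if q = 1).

1. C_x = -7/2  [2·signedArea(CBA) = 55/2 ∩ 2·signedArea(CBD) = -55/2]
2. C_y = -13/2  [2·signedArea(CBA) = 55/2 ∩ 2·signedArea(CBD) = -55/2]
   → C = (-7/2, -13/2)

C = (-7/2, -13/2)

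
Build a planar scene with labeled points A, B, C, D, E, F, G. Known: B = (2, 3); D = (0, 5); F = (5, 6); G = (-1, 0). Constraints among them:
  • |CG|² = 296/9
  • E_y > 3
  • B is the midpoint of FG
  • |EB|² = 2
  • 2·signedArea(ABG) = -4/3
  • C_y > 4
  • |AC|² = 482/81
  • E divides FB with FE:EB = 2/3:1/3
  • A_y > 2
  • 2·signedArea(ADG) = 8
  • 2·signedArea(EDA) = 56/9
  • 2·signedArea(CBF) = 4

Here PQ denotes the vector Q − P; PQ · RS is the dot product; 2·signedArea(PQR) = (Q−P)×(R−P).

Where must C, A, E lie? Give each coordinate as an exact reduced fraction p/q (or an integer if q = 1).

A = (10/9, 23/9)
C = (7/3, 14/3)
E = (3, 4)

1. C_x = 7/3  [line -3·x + 3·y + -7 = 0 ∩ |CG|² = 296/9]
2. C_y = 14/3  [line -3·x + 3·y + -7 = 0 ∩ |CG|² = 296/9]
   → C = (7/3, 14/3)
3. A_x = 10/9  [2·signedArea(ADG) = 8 ∩ 2·signedArea(ABG) = -4/3]
4. A_y = 23/9  [2·signedArea(ADG) = 8 ∩ 2·signedArea(ABG) = -4/3]
   → A = (10/9, 23/9)
5. E_x = 3  [E divides FB with FE:EB = 2/3:1/3]
6. E_y = 4  [E divides FB with FE:EB = 2/3:1/3]
   → E = (3, 4)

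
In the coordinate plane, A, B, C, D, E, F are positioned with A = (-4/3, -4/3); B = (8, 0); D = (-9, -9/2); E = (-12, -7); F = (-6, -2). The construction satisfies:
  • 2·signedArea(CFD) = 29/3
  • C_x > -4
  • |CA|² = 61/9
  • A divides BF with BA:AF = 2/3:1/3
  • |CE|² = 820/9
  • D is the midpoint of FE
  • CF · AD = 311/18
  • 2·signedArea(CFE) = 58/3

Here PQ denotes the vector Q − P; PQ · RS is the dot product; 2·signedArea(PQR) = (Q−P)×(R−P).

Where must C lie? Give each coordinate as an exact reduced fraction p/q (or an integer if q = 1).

1. C_x = -10/3  [2·signedArea(CFE) = 58/3 ∩ CF · AD = 311/18]
2. C_y = -3  [2·signedArea(CFE) = 58/3 ∩ CF · AD = 311/18]
   → C = (-10/3, -3)

C = (-10/3, -3)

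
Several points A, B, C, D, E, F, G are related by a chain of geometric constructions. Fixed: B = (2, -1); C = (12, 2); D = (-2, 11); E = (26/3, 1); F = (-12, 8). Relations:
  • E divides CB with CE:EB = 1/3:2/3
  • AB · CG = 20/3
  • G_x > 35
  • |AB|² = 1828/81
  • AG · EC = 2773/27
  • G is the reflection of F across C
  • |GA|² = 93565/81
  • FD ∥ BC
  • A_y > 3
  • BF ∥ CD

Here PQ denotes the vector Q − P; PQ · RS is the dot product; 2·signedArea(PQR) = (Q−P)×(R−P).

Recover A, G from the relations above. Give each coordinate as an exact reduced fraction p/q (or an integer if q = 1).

A = (26/9, 11/3)
G = (36, -4)

1. G_x = 36  [G is the reflection of F across C]
2. G_y = -4  [G is the reflection of F across C]
   → G = (36, -4)
3. A_x = 26/9  [AG · EC = 2773/27 ∩ AB · CG = 20/3]
4. A_y = 11/3  [AG · EC = 2773/27 ∩ AB · CG = 20/3]
   → A = (26/9, 11/3)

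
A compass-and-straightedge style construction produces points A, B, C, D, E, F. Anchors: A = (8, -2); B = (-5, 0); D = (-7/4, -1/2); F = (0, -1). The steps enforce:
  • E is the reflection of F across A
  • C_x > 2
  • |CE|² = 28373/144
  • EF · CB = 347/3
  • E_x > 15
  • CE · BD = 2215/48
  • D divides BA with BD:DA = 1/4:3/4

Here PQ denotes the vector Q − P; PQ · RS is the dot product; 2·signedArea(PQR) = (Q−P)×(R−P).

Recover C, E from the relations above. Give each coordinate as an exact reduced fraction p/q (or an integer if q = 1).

C = (25/12, -7/6)
E = (16, -3)

1. E_x = 16  [E is the reflection of F across A]
2. E_y = -3  [E is the reflection of F across A]
   → E = (16, -3)
3. C_x = 25/12  [CE · BD = 2215/48 ∩ EF · CB = 347/3]
4. C_y = -7/6  [CE · BD = 2215/48 ∩ EF · CB = 347/3]
   → C = (25/12, -7/6)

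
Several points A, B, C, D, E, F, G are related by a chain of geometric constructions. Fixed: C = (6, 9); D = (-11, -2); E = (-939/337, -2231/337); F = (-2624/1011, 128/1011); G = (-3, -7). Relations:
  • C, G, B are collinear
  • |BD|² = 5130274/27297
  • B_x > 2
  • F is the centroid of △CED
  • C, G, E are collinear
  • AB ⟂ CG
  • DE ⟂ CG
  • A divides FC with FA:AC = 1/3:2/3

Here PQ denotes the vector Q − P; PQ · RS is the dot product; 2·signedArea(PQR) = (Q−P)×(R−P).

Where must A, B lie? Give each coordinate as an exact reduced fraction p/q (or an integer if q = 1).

A = (818/3033, 9355/3033)
B = (706/337, 6241/3033)

1. A_x = 818/3033  [A divides FC with FA:AC = 1/3:2/3]
2. A_y = 9355/3033  [A divides FC with FA:AC = 1/3:2/3]
   → A = (818/3033, 9355/3033)
3. B_x = 706/337  [C, G, B are collinear ∩ AB ⟂ CG]
4. B_y = 6241/3033  [C, G, B are collinear ∩ AB ⟂ CG]
   → B = (706/337, 6241/3033)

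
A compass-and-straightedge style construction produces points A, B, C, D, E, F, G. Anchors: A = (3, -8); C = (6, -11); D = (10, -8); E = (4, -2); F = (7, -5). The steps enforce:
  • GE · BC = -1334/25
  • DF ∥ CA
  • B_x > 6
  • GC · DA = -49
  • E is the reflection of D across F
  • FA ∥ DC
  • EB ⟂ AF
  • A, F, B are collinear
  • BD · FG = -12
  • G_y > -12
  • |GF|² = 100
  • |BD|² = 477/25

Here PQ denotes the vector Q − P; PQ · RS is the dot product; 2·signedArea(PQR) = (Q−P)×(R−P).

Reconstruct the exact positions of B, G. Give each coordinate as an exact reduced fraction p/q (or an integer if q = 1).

B = (163/25, -134/25)
G = (-1, -11)

1. B_x = 163/25  [A, F, B are collinear ∩ EB ⟂ AF]
2. B_y = -134/25  [A, F, B are collinear ∩ EB ⟂ AF]
   → B = (163/25, -134/25)
3. G_x = -1  [GC · DA = -49 ∩ BD · FG = -12]
4. G_y = -11  [GC · DA = -49 ∩ BD · FG = -12]
   → G = (-1, -11)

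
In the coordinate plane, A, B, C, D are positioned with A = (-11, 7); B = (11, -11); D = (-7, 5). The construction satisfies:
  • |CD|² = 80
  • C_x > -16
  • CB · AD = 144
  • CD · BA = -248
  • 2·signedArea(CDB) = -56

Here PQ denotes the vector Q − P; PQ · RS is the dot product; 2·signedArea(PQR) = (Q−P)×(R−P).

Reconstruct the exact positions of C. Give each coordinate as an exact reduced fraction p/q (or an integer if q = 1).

C = (-15, 9)

1. C_x = -15  [CB · AD = 144 ∩ 2·signedArea(CDB) = -56]
2. C_y = 9  [CB · AD = 144 ∩ 2·signedArea(CDB) = -56]
   → C = (-15, 9)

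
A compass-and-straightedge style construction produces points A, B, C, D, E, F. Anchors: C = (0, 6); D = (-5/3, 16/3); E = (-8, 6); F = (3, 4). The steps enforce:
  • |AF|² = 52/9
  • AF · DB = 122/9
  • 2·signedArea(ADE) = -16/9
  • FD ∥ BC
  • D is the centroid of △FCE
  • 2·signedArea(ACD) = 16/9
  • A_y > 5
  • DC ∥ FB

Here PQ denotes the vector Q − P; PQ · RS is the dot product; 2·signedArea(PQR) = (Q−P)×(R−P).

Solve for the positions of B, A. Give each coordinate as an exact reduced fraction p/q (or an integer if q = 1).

1. B_x = 14/3  [FD ∥ BC ∩ DC ∥ FB]
2. B_y = 14/3  [FD ∥ BC ∩ DC ∥ FB]
   → B = (14/3, 14/3)
3. A_x = 1  [2·signedArea(ADE) = -16/9 ∩ 2·signedArea(ACD) = 16/9]
4. A_y = 16/3  [2·signedArea(ADE) = -16/9 ∩ 2·signedArea(ACD) = 16/9]
   → A = (1, 16/3)

A = (1, 16/3)
B = (14/3, 14/3)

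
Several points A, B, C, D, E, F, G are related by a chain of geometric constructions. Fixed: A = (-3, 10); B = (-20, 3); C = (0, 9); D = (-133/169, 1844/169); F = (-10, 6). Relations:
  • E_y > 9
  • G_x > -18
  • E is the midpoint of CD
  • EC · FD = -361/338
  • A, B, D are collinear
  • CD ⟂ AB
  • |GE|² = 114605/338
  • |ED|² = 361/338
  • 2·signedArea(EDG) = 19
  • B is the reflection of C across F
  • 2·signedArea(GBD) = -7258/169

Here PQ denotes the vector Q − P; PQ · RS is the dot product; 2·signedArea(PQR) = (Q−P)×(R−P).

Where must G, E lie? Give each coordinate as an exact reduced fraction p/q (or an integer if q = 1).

1. E_x = -133/338  [E is the midpoint of CD]
2. E_y = 3365/338  [E is the midpoint of CD]
   → E = (-133/338, 3365/338)
3. G_x = -17  [2·signedArea(GBD) = -7258/169 ∩ 2·signedArea(EDG) = 19]
4. G_y = 2  [2·signedArea(GBD) = -7258/169 ∩ 2·signedArea(EDG) = 19]
   → G = (-17, 2)

E = (-133/338, 3365/338)
G = (-17, 2)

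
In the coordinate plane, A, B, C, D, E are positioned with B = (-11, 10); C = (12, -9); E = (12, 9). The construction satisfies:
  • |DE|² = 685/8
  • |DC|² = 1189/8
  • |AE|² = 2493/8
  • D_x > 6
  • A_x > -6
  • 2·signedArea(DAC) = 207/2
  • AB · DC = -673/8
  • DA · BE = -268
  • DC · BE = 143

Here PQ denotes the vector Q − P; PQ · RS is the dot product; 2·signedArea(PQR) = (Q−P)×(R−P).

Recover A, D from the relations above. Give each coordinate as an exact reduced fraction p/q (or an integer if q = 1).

A = (-21/4, 21/4)
D = (25/4, 7/4)

1. D_x = 25/4  [line -23·x + 1·y + 142 = 0 ∩ |DC|² = 1189/8]
2. D_y = 7/4  [line -23·x + 1·y + 142 = 0 ∩ |DC|² = 1189/8]
   → D = (25/4, 7/4)
3. A_x = -21/4  [AB · DC = -673/8 ∩ 2·signedArea(DAC) = 207/2]
4. A_y = 21/4  [AB · DC = -673/8 ∩ 2·signedArea(DAC) = 207/2]
   → A = (-21/4, 21/4)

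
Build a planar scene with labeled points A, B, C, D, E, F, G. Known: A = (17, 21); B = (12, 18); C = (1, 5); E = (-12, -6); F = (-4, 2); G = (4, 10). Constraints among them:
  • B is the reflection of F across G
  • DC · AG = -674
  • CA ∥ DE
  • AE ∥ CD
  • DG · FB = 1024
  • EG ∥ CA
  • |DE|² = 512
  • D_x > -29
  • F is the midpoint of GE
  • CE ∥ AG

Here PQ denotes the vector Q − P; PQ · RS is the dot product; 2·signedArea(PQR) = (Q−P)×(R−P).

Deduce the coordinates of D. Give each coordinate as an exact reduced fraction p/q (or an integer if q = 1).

1. D_x = -28  [CA ∥ DE ∩ AE ∥ CD]
2. D_y = -22  [CA ∥ DE ∩ AE ∥ CD]
   → D = (-28, -22)

D = (-28, -22)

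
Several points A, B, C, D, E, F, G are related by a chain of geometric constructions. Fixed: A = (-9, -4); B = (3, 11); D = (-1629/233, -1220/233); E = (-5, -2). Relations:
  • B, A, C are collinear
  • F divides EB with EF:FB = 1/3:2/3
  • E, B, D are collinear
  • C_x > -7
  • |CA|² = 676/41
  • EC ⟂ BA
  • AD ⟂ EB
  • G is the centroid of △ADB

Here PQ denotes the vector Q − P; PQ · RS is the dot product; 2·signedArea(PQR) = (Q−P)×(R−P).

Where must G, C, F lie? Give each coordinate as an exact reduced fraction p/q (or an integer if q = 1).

C = (-265/41, -34/41)
F = (-7/3, 7/3)
G = (-1009/233, 137/233)

1. G_x = -1009/233  [G is the centroid of △ADB]
2. G_y = 137/233  [G is the centroid of △ADB]
   → G = (-1009/233, 137/233)
3. C_x = -265/41  [B, A, C are collinear ∩ EC ⟂ BA]
4. C_y = -34/41  [B, A, C are collinear ∩ EC ⟂ BA]
   → C = (-265/41, -34/41)
5. F_x = -7/3  [F divides EB with EF:FB = 1/3:2/3]
6. F_y = 7/3  [F divides EB with EF:FB = 1/3:2/3]
   → F = (-7/3, 7/3)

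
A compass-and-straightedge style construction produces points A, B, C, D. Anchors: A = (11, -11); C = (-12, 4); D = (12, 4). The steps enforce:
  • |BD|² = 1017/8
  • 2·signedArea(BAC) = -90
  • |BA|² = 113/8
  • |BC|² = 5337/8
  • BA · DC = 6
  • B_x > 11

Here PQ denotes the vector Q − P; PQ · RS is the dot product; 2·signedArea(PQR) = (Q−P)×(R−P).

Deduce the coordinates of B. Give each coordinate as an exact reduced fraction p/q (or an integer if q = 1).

1. B_x = 45/4  [2·signedArea(BAC) = -90 ∩ BA · DC = 6]
2. B_y = -29/4  [2·signedArea(BAC) = -90 ∩ BA · DC = 6]
   → B = (45/4, -29/4)

B = (45/4, -29/4)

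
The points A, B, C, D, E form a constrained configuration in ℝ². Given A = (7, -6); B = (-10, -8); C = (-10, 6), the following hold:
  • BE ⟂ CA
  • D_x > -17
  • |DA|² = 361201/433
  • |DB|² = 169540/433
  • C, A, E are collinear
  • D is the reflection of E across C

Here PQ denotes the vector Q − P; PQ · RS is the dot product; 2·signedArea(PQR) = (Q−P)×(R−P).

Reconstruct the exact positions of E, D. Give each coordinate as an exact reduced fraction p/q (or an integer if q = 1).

D = (-7186/433, 4614/433)
E = (-1474/433, 582/433)

1. E_x = -1474/433  [C, A, E are collinear ∩ BE ⟂ CA]
2. E_y = 582/433  [C, A, E are collinear ∩ BE ⟂ CA]
   → E = (-1474/433, 582/433)
3. D_x = -7186/433  [D is the reflection of E across C]
4. D_y = 4614/433  [D is the reflection of E across C]
   → D = (-7186/433, 4614/433)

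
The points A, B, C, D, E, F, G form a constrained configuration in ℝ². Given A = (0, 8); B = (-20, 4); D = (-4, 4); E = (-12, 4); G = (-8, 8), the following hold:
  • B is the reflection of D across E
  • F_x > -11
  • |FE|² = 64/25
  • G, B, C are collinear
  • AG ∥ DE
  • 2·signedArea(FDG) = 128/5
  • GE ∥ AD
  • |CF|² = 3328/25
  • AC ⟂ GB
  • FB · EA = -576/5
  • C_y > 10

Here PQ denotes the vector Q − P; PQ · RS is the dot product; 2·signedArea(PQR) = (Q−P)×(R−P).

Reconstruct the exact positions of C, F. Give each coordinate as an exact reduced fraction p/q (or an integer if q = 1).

1. C_x = -4/5  [G, B, C are collinear ∩ AC ⟂ GB]
2. C_y = 52/5  [G, B, C are collinear ∩ AC ⟂ GB]
   → C = (-4/5, 52/5)
3. F_x = -52/5  [2·signedArea(FDG) = 128/5 ∩ FB · EA = -576/5]
4. F_y = 4  [2·signedArea(FDG) = 128/5 ∩ FB · EA = -576/5]
   → F = (-52/5, 4)

C = (-4/5, 52/5)
F = (-52/5, 4)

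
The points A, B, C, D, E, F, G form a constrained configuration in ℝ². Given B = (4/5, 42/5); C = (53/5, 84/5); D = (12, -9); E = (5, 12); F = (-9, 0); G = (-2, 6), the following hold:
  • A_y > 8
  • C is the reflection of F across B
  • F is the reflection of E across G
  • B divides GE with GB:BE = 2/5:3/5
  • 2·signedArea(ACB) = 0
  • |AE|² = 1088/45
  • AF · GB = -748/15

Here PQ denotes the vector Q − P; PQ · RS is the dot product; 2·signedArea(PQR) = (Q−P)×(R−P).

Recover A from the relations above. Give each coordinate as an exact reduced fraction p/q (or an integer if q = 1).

A = (19/15, 44/5)

1. A_x = 19/15  [2·signedArea(ACB) = 0 ∩ AF · GB = -748/15]
2. A_y = 44/5  [2·signedArea(ACB) = 0 ∩ AF · GB = -748/15]
   → A = (19/15, 44/5)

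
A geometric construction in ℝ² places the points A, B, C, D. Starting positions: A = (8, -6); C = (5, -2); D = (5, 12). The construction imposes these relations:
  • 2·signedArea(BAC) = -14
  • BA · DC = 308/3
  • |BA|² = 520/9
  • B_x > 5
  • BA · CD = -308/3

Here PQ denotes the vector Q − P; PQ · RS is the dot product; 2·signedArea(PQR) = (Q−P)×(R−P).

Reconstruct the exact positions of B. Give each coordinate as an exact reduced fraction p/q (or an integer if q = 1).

1. B_x = 6  [BA · DC = 308/3 ∩ 2·signedArea(BAC) = -14]
2. B_y = 4/3  [BA · DC = 308/3 ∩ 2·signedArea(BAC) = -14]
   → B = (6, 4/3)

B = (6, 4/3)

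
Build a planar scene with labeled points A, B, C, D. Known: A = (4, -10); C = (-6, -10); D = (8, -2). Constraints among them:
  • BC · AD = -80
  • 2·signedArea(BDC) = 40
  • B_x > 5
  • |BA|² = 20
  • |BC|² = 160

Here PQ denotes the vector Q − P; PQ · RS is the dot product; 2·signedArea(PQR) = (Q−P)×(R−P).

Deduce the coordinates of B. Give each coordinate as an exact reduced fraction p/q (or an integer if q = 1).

B = (6, -6)

1. B_x = 6  [2·signedArea(BDC) = 40 ∩ BC · AD = -80]
2. B_y = -6  [2·signedArea(BDC) = 40 ∩ BC · AD = -80]
   → B = (6, -6)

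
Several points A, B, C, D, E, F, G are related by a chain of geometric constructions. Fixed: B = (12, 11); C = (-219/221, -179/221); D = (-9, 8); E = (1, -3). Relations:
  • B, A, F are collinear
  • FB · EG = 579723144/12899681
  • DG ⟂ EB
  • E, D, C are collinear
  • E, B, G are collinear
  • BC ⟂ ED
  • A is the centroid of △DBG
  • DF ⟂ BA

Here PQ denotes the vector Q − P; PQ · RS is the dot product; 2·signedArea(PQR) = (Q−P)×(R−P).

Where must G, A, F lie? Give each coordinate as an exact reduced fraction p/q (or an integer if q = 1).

A = (584/317, 1896/317)
F = (-78309288/12899681, 26719228/12899681)
G = (801/317, -335/317)

1. G_x = 801/317  [E, B, G are collinear ∩ DG ⟂ EB]
2. G_y = -335/317  [E, B, G are collinear ∩ DG ⟂ EB]
   → G = (801/317, -335/317)
3. A_x = 584/317  [A is the centroid of △DBG]
4. A_y = 1896/317  [A is the centroid of △DBG]
   → A = (584/317, 1896/317)
5. F_x = -78309288/12899681  [B, A, F are collinear ∩ DF ⟂ BA]
6. F_y = 26719228/12899681  [B, A, F are collinear ∩ DF ⟂ BA]
   → F = (-78309288/12899681, 26719228/12899681)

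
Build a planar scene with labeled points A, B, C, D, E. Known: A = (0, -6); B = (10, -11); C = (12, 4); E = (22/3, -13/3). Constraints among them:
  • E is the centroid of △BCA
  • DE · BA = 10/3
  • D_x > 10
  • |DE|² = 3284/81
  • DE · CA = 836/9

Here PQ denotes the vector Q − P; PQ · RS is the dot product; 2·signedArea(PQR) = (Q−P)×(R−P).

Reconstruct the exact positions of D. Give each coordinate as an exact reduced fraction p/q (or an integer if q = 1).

1. D_x = 94/9  [DE · BA = 10/3 ∩ DE · CA = 836/9]
2. D_y = 11/9  [DE · BA = 10/3 ∩ DE · CA = 836/9]
   → D = (94/9, 11/9)

D = (94/9, 11/9)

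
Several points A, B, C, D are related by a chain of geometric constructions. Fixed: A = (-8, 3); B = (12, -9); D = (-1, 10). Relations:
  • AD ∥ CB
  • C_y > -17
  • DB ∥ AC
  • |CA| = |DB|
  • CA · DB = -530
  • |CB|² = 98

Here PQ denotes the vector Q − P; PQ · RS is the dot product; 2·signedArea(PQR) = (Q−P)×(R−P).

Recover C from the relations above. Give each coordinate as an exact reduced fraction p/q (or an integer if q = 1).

C = (5, -16)

1. C_x = 5  [AD ∥ CB ∩ DB ∥ AC]
2. C_y = -16  [AD ∥ CB ∩ DB ∥ AC]
   → C = (5, -16)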